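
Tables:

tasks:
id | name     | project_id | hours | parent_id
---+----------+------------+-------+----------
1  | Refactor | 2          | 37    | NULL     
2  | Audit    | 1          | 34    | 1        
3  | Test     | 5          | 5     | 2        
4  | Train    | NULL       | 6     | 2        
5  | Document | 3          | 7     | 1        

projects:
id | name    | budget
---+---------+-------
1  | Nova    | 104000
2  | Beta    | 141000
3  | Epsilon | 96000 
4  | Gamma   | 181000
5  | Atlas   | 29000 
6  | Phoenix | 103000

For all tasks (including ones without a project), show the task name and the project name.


LEFT JOIN keeps every row from tasks (the left table); where project_id has no match in projects, the project columns become NULL. Walk through each task:
  - task 1 (Refactor): project_id=2 -> matches Beta
  - task 2 (Audit): project_id=1 -> matches Nova
  - task 3 (Test): project_id=5 -> matches Atlas
  - task 4 (Train): project_id=NULL, no match -> kept with NULL
  - task 5 (Document): project_id=3 -> matches Epsilon
All 5 rows appear; 1 has NULL project.

SQL:
SELECT a.name, b.name AS project
FROM tasks a
LEFT JOIN projects b ON a.project_id = b.id

Result:
name     | project
---------+--------
Refactor | Beta   
Audit    | Nova   
Test     | Atlas  
Train    | NULL   
Document | Epsilon


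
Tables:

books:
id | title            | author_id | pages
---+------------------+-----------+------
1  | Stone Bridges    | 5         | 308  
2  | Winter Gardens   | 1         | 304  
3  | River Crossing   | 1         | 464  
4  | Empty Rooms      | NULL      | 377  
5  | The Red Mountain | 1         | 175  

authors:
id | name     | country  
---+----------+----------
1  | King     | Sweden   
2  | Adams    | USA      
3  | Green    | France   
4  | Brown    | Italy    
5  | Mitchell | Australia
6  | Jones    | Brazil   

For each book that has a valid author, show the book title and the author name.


INNER JOIN keeps only books rows whose author_id matches an id in authors. Walk through each book:
  - book 1 (Stone Bridges): author_id=5 -> matches Mitchell
  - book 2 (Winter Gardens): author_id=1 -> matches King
  - book 3 (River Crossing): author_id=1 -> matches King
  - book 4 (Empty Rooms): author_id=NULL, no match -> dropped
  - book 5 (The Red Mountain): author_id=1 -> matches King
So 1 of 5 rows is dropped.

SQL:
SELECT a.title, b.name AS author
FROM books a
INNER JOIN authors b ON a.author_id = b.id

Result:
title            | author  
-----------------+---------
Stone Bridges    | Mitchell
Winter Gardens   | King    
River Crossing   | King    
The Red Mountain | King    


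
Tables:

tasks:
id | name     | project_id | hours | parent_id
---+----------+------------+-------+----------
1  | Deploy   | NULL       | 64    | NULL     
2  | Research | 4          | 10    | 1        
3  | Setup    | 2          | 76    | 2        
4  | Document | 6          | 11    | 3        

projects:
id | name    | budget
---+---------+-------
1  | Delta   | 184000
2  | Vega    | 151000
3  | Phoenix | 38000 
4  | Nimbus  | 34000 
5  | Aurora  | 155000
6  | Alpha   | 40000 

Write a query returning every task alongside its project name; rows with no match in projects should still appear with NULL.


LEFT JOIN keeps every row from tasks (the left table); where project_id has no match in projects, the project columns become NULL. Walk through each task:
  - task 1 (Deploy): project_id=NULL, no match -> kept with NULL
  - task 2 (Research): project_id=4 -> matches Nimbus
  - task 3 (Setup): project_id=2 -> matches Vega
  - task 4 (Document): project_id=6 -> matches Alpha
All 4 rows appear; 1 has NULL project.

SQL:
SELECT a.name, b.name AS project
FROM tasks a
LEFT JOIN projects b ON a.project_id = b.id

Result:
name     | project
---------+--------
Deploy   | NULL   
Research | Nimbus 
Setup    | Vega   
Document | Alpha  


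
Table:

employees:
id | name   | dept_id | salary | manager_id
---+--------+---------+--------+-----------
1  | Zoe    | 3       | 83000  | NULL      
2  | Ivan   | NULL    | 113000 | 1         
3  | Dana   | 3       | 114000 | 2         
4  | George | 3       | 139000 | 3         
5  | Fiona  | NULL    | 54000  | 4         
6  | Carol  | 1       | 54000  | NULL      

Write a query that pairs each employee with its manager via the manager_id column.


This is a self-join: employees is joined to a second copy of itself, matching each row's manager_id to another row's id. Use LEFT JOIN so rows with manager_id=NULL are kept.
  - employee 1 (Zoe): manager_id=NULL -> NULL
  - employee 2 (Ivan): manager_id=1 -> Zoe
  - employee 3 (Dana): manager_id=2 -> Ivan
  - employee 4 (George): manager_id=3 -> Dana
  - employee 5 (Fiona): manager_id=4 -> George
  - employee 6 (Carol): manager_id=NULL -> NULL

SQL:
SELECT a.name AS item, b.name AS manager
FROM employees a
LEFT JOIN employees b ON a.manager_id = b.id

Result:
item   | manager
-------+--------
Zoe    | NULL   
Ivan   | Zoe    
Dana   | Ivan   
George | Dana   
Fiona  | George 
Carol  | NULL   


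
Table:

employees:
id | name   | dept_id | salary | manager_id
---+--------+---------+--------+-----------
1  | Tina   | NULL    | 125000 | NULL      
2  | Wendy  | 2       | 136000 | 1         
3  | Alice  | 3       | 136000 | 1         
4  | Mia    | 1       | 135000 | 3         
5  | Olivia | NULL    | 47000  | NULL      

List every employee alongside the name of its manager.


This is a self-join: employees is joined to a second copy of itself, matching each row's manager_id to another row's id. Use LEFT JOIN so rows with manager_id=NULL are kept.
  - employee 1 (Tina): manager_id=NULL -> NULL
  - employee 2 (Wendy): manager_id=1 -> Tina
  - employee 3 (Alice): manager_id=1 -> Tina
  - employee 4 (Mia): manager_id=3 -> Alice
  - employee 5 (Olivia): manager_id=NULL -> NULL

SQL:
SELECT a.name AS item, b.name AS manager
FROM employees a
LEFT JOIN employees b ON a.manager_id = b.id

Result:
item   | manager
-------+--------
Tina   | NULL   
Wendy  | Tina   
Alice  | Tina   
Mia    | Alice  
Olivia | NULL   


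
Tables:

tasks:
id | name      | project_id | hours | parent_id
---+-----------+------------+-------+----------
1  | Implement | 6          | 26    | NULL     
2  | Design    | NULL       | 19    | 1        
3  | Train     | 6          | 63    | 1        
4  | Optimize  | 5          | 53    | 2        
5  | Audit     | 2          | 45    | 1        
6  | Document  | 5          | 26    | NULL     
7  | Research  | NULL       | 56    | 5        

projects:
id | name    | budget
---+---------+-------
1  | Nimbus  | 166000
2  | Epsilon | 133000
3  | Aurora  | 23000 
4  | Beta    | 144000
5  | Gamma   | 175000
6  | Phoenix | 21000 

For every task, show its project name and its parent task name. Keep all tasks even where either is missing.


Two LEFT JOINs from the same base table tasks: one to projects via project_id, one to tasks itself via parent_id. Both are LEFT so every task is preserved.
Match against projects:
  - task 1 (Implement): project_id=6 -> matches Phoenix
  - task 2 (Design): project_id=NULL, no match -> kept with NULL
  - task 3 (Train): project_id=6 -> matches Phoenix
  - task 4 (Optimize): project_id=5 -> matches Gamma
  - task 5 (Audit): project_id=2 -> matches Epsilon
  - task 6 (Document): project_id=5 -> matches Gamma
  - task 7 (Research): project_id=NULL, no match -> kept with NULL
Match against tasks (self):
  - task 1 (Implement): parent_id=NULL -> NULL
  - task 2 (Design): parent_id=1 -> Implement
  - task 3 (Train): parent_id=1 -> Implement
  - task 4 (Optimize): parent_id=2 -> Design
  - task 5 (Audit): parent_id=1 -> Implement
  - task 6 (Document): parent_id=NULL -> NULL
  - task 7 (Research): parent_id=5 -> Audit

SQL:
SELECT a.name, b.name AS project, c.name AS parent
FROM tasks a
LEFT JOIN projects b ON a.project_id = b.id
LEFT JOIN tasks c ON a.parent_id = c.id

Result:
name      | project | parent   
----------+---------+----------
Implement | Phoenix | NULL     
Design    | NULL    | Implement
Train     | Phoenix | Implement
Optimize  | Gamma   | Design   
Audit     | Epsilon | Implement
Document  | Gamma   | NULL     
Research  | NULL    | Audit    


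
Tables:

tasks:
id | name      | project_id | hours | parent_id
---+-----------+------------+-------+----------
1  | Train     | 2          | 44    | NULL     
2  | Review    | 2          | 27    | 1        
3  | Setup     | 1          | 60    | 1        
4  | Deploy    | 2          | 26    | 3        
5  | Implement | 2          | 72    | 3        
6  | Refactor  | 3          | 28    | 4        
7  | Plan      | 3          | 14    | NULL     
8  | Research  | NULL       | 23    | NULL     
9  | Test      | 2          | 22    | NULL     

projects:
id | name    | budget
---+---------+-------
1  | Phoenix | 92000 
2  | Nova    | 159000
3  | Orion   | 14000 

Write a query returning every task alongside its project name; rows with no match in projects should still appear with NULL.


LEFT JOIN keeps every row from tasks (the left table); where project_id has no match in projects, the project columns become NULL. Walk through each task:
  - task 1 (Train): project_id=2 -> matches Nova
  - task 2 (Review): project_id=2 -> matches Nova
  - task 3 (Setup): project_id=1 -> matches Phoenix
  - task 4 (Deploy): project_id=2 -> matches Nova
  - task 5 (Implement): project_id=2 -> matches Nova
  - task 6 (Refactor): project_id=3 -> matches Orion
  - task 7 (Plan): project_id=3 -> matches Orion
  - task 8 (Research): project_id=NULL, no match -> kept with NULL
  - task 9 (Test): project_id=2 -> matches Nova
All 9 rows appear; 1 has NULL project.

SQL:
SELECT a.name, b.name AS project
FROM tasks a
LEFT JOIN projects b ON a.project_id = b.id

Result:
name      | project
----------+--------
Train     | Nova   
Review    | Nova   
Setup     | Phoenix
Deploy    | Nova   
Implement | Nova   
Refactor  | Orion  
Plan      | Orion  
Research  | NULL   
Test      | Nova   


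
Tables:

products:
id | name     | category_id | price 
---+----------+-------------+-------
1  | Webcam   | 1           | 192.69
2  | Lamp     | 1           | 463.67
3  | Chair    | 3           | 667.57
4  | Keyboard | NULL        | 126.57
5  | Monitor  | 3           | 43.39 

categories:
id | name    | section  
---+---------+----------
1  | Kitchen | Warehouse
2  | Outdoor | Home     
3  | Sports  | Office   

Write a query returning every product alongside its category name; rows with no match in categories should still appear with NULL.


LEFT JOIN keeps every row from products (the left table); where category_id has no match in categories, the category columns become NULL. Walk through each product:
  - product 1 (Webcam): category_id=1 -> matches Kitchen
  - product 2 (Lamp): category_id=1 -> matches Kitchen
  - product 3 (Chair): category_id=3 -> matches Sports
  - product 4 (Keyboard): category_id=NULL, no match -> kept with NULL
  - product 5 (Monitor): category_id=3 -> matches Sports
All 5 rows appear; 1 has NULL category.

SQL:
SELECT a.name, b.name AS category
FROM products a
LEFT JOIN categories b ON a.category_id = b.id

Result:
name     | category
---------+---------
Webcam   | Kitchen 
Lamp     | Kitchen 
Chair    | Sports  
Keyboard | NULL    
Monitor  | Sports  


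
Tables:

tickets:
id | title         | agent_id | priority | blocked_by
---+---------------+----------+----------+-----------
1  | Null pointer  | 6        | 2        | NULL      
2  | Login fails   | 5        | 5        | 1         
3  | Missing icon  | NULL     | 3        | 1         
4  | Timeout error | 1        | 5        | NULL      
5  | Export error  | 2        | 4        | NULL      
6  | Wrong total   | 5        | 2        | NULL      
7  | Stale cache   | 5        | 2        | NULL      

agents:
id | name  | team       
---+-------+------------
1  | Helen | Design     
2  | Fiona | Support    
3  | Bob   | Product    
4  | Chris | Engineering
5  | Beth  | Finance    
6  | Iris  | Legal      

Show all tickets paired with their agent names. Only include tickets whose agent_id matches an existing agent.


INNER JOIN keeps only tickets rows whose agent_id matches an id in agents. Walk through each ticket:
  - ticket 1 (Null pointer): agent_id=6 -> matches Iris
  - ticket 2 (Login fails): agent_id=5 -> matches Beth
  - ticket 3 (Missing icon): agent_id=NULL, no match -> dropped
  - ticket 4 (Timeout error): agent_id=1 -> matches Helen
  - ticket 5 (Export error): agent_id=2 -> matches Fiona
  - ticket 6 (Wrong total): agent_id=5 -> matches Beth
  - ticket 7 (Stale cache): agent_id=5 -> matches Beth
So 1 of 7 rows is dropped.

SQL:
SELECT a.title, b.name AS agent
FROM tickets a
INNER JOIN agents b ON a.agent_id = b.id

Result:
title         | agent
--------------+------
Null pointer  | Iris 
Login fails   | Beth 
Timeout error | Helen
Export error  | Fiona
Wrong total   | Beth 
Stale cache   | Beth 


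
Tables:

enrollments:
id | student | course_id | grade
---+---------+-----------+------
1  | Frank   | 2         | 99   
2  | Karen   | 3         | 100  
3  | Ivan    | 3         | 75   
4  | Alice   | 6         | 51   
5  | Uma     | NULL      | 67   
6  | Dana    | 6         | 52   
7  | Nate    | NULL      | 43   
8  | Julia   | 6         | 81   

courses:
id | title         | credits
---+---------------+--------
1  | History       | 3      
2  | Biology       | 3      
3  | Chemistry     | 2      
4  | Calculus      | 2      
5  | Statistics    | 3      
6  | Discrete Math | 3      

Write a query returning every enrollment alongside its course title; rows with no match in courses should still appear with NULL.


LEFT JOIN keeps every row from enrollments (the left table); where course_id has no match in courses, the course columns become NULL. Walk through each enrollment:
  - enrollment 1 (Frank): course_id=2 -> matches Biology
  - enrollment 2 (Karen): course_id=3 -> matches Chemistry
  - enrollment 3 (Ivan): course_id=3 -> matches Chemistry
  - enrollment 4 (Alice): course_id=6 -> matches Discrete Math
  - enrollment 5 (Uma): course_id=NULL, no match -> kept with NULL
  - enrollment 6 (Dana): course_id=6 -> matches Discrete Math
  - enrollment 7 (Nate): course_id=NULL, no match -> kept with NULL
  - enrollment 8 (Julia): course_id=6 -> matches Discrete Math
All 8 rows appear; 2 have NULL course.

SQL:
SELECT a.student, b.title AS course
FROM enrollments a
LEFT JOIN courses b ON a.course_id = b.id

Result:
student | course       
--------+--------------
Frank   | Biology      
Karen   | Chemistry    
Ivan    | Chemistry    
Alice   | Discrete Math
Uma     | NULL         
Dana    | Discrete Math
Nate    | NULL         
Julia   | Discrete Math


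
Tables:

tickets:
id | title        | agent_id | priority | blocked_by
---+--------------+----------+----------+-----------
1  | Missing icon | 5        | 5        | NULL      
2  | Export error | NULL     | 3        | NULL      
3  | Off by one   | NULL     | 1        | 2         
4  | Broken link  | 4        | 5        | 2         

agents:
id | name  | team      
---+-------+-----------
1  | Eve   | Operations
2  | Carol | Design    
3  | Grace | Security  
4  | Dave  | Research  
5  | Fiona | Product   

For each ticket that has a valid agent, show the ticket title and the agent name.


INNER JOIN keeps only tickets rows whose agent_id matches an id in agents. Walk through each ticket:
  - ticket 1 (Missing icon): agent_id=5 -> matches Fiona
  - ticket 2 (Export error): agent_id=NULL, no match -> dropped
  - ticket 3 (Off by one): agent_id=NULL, no match -> dropped
  - ticket 4 (Broken link): agent_id=4 -> matches Dave
So 2 of 4 rows are dropped.

SQL:
SELECT a.title, b.name AS agent
FROM tickets a
INNER JOIN agents b ON a.agent_id = b.id

Result:
title        | agent
-------------+------
Missing icon | Fiona
Broken link  | Dave 


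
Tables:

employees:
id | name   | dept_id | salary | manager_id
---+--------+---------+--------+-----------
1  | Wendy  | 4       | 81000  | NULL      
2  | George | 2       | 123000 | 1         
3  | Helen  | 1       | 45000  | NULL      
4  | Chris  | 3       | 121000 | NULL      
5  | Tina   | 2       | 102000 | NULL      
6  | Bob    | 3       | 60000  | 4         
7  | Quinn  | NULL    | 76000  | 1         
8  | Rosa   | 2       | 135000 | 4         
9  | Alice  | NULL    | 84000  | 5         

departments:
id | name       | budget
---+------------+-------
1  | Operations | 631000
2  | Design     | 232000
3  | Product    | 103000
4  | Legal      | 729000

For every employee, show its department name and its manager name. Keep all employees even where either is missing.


Two LEFT JOINs from the same base table employees: one to departments via dept_id, one to employees itself via manager_id. Both are LEFT so every employee is preserved.
Match against departments:
  - employee 1 (Wendy): dept_id=4 -> matches Legal
  - employee 2 (George): dept_id=2 -> matches Design
  - employee 3 (Helen): dept_id=1 -> matches Operations
  - employee 4 (Chris): dept_id=3 -> matches Product
  - employee 5 (Tina): dept_id=2 -> matches Design
  - employee 6 (Bob): dept_id=3 -> matches Product
  - employee 7 (Quinn): dept_id=NULL, no match -> kept with NULL
  - employee 8 (Rosa): dept_id=2 -> matches Design
  - employee 9 (Alice): dept_id=NULL, no match -> kept with NULL
Match against employees (self):
  - employee 1 (Wendy): manager_id=NULL -> NULL
  - employee 2 (George): manager_id=1 -> Wendy
  - employee 3 (Helen): manager_id=NULL -> NULL
  - employee 4 (Chris): manager_id=NULL -> NULL
  - employee 5 (Tina): manager_id=NULL -> NULL
  - employee 6 (Bob): manager_id=4 -> Chris
  - employee 7 (Quinn): manager_id=1 -> Wendy
  - employee 8 (Rosa): manager_id=4 -> Chris
  - employee 9 (Alice): manager_id=5 -> Tina

SQL:
SELECT a.name, b.name AS department, c.name AS manager
FROM employees a
LEFT JOIN departments b ON a.dept_id = b.id
LEFT JOIN employees c ON a.manager_id = c.id

Result:
name   | department | manager
-------+------------+--------
Wendy  | Legal      | NULL   
George | Design     | Wendy  
Helen  | Operations | NULL   
Chris  | Product    | NULL   
Tina   | Design     | NULL   
Bob    | Product    | Chris  
Quinn  | NULL       | Wendy  
Rosa   | Design     | Chris  
Alice  | NULL       | Tina   


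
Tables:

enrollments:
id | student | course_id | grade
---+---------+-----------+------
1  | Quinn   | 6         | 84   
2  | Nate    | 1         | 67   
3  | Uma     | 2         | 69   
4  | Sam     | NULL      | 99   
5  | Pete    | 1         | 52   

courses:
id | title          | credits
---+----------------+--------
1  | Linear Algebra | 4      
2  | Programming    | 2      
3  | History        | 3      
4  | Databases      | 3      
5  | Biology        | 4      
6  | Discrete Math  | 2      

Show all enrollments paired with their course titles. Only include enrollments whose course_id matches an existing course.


INNER JOIN keeps only enrollments rows whose course_id matches an id in courses. Walk through each enrollment:
  - enrollment 1 (Quinn): course_id=6 -> matches Discrete Math
  - enrollment 2 (Nate): course_id=1 -> matches Linear Algebra
  - enrollment 3 (Uma): course_id=2 -> matches Programming
  - enrollment 4 (Sam): course_id=NULL, no match -> dropped
  - enrollment 5 (Pete): course_id=1 -> matches Linear Algebra
So 1 of 5 rows is dropped.

SQL:
SELECT a.student, b.title AS course
FROM enrollments a
INNER JOIN courses b ON a.course_id = b.id

Result:
student | course        
--------+---------------
Quinn   | Discrete Math 
Nate    | Linear Algebra
Uma     | Programming   
Pete    | Linear Algebra


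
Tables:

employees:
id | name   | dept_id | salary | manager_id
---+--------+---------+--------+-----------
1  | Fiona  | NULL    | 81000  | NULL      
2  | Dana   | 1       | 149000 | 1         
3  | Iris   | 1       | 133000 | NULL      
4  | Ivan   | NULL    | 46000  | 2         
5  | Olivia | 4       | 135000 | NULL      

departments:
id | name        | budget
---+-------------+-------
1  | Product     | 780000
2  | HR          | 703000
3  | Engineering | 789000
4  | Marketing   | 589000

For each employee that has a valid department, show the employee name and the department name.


INNER JOIN keeps only employees rows whose dept_id matches an id in departments. Walk through each employee:
  - employee 1 (Fiona): dept_id=NULL, no match -> dropped
  - employee 2 (Dana): dept_id=1 -> matches Product
  - employee 3 (Iris): dept_id=1 -> matches Product
  - employee 4 (Ivan): dept_id=NULL, no match -> dropped
  - employee 5 (Olivia): dept_id=4 -> matches Marketing
So 2 of 5 rows are dropped.

SQL:
SELECT a.name, b.name AS department
FROM employees a
INNER JOIN departments b ON a.dept_id = b.id

Result:
name   | department
-------+-----------
Dana   | Product   
Iris   | Product   
Olivia | Marketing 


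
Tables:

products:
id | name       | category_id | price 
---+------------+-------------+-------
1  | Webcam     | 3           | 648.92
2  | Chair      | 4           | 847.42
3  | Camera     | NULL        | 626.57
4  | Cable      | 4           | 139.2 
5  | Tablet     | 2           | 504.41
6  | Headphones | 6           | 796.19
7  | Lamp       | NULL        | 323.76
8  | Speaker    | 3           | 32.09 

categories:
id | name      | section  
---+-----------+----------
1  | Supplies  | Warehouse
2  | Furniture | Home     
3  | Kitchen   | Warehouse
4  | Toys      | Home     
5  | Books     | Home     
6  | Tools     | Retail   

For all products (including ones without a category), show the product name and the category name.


LEFT JOIN keeps every row from products (the left table); where category_id has no match in categories, the category columns become NULL. Walk through each product:
  - product 1 (Webcam): category_id=3 -> matches Kitchen
  - product 2 (Chair): category_id=4 -> matches Toys
  - product 3 (Camera): category_id=NULL, no match -> kept with NULL
  - product 4 (Cable): category_id=4 -> matches Toys
  - product 5 (Tablet): category_id=2 -> matches Furniture
  - product 6 (Headphones): category_id=6 -> matches Tools
  - product 7 (Lamp): category_id=NULL, no match -> kept with NULL
  - product 8 (Speaker): category_id=3 -> matches Kitchen
All 8 rows appear; 2 have NULL category.

SQL:
SELECT a.name, b.name AS category
FROM products a
LEFT JOIN categories b ON a.category_id = b.id

Result:
name       | category 
-----------+----------
Webcam     | Kitchen  
Chair      | Toys     
Camera     | NULL     
Cable      | Toys     
Tablet     | Furniture
Headphones | Tools    
Lamp       | NULL     
Speaker    | Kitchen  


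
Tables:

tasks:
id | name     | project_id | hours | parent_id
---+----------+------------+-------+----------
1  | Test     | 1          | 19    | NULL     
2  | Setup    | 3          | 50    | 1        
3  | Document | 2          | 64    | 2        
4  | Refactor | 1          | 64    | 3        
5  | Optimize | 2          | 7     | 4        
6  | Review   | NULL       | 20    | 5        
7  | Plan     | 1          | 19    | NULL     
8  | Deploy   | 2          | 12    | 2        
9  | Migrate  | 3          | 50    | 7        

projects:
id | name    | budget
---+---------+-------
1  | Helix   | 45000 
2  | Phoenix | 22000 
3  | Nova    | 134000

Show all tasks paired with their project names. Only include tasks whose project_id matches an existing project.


INNER JOIN keeps only tasks rows whose project_id matches an id in projects. Walk through each task:
  - task 1 (Test): project_id=1 -> matches Helix
  - task 2 (Setup): project_id=3 -> matches Nova
  - task 3 (Document): project_id=2 -> matches Phoenix
  - task 4 (Refactor): project_id=1 -> matches Helix
  - task 5 (Optimize): project_id=2 -> matches Phoenix
  - task 6 (Review): project_id=NULL, no match -> dropped
  - task 7 (Plan): project_id=1 -> matches Helix
  - task 8 (Deploy): project_id=2 -> matches Phoenix
  - task 9 (Migrate): project_id=3 -> matches Nova
So 1 of 9 rows is dropped.

SQL:
SELECT a.name, b.name AS project
FROM tasks a
INNER JOIN projects b ON a.project_id = b.id

Result:
name     | project
---------+--------
Test     | Helix  
Setup    | Nova   
Document | Phoenix
Refactor | Helix  
Optimize | Phoenix
Plan     | Helix  
Deploy   | Phoenix
Migrate  | Nova   


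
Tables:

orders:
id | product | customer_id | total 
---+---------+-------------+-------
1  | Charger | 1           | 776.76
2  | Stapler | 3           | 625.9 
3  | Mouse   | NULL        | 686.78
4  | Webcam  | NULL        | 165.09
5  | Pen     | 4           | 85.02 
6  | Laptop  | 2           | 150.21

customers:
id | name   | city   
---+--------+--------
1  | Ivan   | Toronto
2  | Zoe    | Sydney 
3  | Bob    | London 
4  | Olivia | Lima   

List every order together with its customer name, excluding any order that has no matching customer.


INNER JOIN keeps only orders rows whose customer_id matches an id in customers. Walk through each order:
  - order 1 (Charger): customer_id=1 -> matches Ivan
  - order 2 (Stapler): customer_id=3 -> matches Bob
  - order 3 (Mouse): customer_id=NULL, no match -> dropped
  - order 4 (Webcam): customer_id=NULL, no match -> dropped
  - order 5 (Pen): customer_id=4 -> matches Olivia
  - order 6 (Laptop): customer_id=2 -> matches Zoe
So 2 of 6 rows are dropped.

SQL:
SELECT a.product, b.name AS customer
FROM orders a
INNER JOIN customers b ON a.customer_id = b.id

Result:
product | customer
--------+---------
Charger | Ivan    
Stapler | Bob     
Pen     | Olivia  
Laptop  | Zoe     


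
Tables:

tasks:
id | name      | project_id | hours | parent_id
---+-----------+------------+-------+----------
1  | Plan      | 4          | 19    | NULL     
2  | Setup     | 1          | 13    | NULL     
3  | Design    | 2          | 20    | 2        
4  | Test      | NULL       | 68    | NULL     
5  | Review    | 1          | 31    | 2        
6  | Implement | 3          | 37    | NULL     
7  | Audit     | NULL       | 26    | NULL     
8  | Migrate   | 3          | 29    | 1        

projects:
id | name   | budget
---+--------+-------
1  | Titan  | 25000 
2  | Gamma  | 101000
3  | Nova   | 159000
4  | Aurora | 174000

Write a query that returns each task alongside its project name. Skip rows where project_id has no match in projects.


INNER JOIN keeps only tasks rows whose project_id matches an id in projects. Walk through each task:
  - task 1 (Plan): project_id=4 -> matches Aurora
  - task 2 (Setup): project_id=1 -> matches Titan
  - task 3 (Design): project_id=2 -> matches Gamma
  - task 4 (Test): project_id=NULL, no match -> dropped
  - task 5 (Review): project_id=1 -> matches Titan
  - task 6 (Implement): project_id=3 -> matches Nova
  - task 7 (Audit): project_id=NULL, no match -> dropped
  - task 8 (Migrate): project_id=3 -> matches Nova
So 2 of 8 rows are dropped.

SQL:
SELECT a.name, b.name AS project
FROM tasks a
INNER JOIN projects b ON a.project_id = b.id

Result:
name      | project
----------+--------
Plan      | Aurora 
Setup     | Titan  
Design    | Gamma  
Review    | Titan  
Implement | Nova   
Migrate   | Nova   


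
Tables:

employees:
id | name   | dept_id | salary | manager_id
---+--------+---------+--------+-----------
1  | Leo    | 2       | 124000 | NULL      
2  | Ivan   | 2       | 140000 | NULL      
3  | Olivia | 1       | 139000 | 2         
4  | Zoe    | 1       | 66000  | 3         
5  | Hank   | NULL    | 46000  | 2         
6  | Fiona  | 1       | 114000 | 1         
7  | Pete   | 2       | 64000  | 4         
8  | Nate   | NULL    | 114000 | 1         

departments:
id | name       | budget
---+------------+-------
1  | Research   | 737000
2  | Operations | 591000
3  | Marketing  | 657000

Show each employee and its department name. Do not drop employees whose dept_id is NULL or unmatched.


LEFT JOIN keeps every row from employees (the left table); where dept_id has no match in departments, the department columns become NULL. Walk through each employee:
  - employee 1 (Leo): dept_id=2 -> matches Operations
  - employee 2 (Ivan): dept_id=2 -> matches Operations
  - employee 3 (Olivia): dept_id=1 -> matches Research
  - employee 4 (Zoe): dept_id=1 -> matches Research
  - employee 5 (Hank): dept_id=NULL, no match -> kept with NULL
  - employee 6 (Fiona): dept_id=1 -> matches Research
  - employee 7 (Pete): dept_id=2 -> matches Operations
  - employee 8 (Nate): dept_id=NULL, no match -> kept with NULL
All 8 rows appear; 2 have NULL department.

SQL:
SELECT a.name, b.name AS department
FROM employees a
LEFT JOIN departments b ON a.dept_id = b.id

Result:
name   | department
-------+-----------
Leo    | Operations
Ivan   | Operations
Olivia | Research  
Zoe    | Research  
Hank   | NULL      
Fiona  | Research  
Pete   | Operations
Nate   | NULL      


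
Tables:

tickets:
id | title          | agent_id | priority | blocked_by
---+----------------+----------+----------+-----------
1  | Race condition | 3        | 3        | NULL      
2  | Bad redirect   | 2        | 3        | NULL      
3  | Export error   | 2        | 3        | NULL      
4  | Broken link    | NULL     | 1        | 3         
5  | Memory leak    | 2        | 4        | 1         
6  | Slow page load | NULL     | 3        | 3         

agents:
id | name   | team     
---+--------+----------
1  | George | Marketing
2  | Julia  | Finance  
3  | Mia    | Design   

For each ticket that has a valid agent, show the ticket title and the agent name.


INNER JOIN keeps only tickets rows whose agent_id matches an id in agents. Walk through each ticket:
  - ticket 1 (Race condition): agent_id=3 -> matches Mia
  - ticket 2 (Bad redirect): agent_id=2 -> matches Julia
  - ticket 3 (Export error): agent_id=2 -> matches Julia
  - ticket 4 (Broken link): agent_id=NULL, no match -> dropped
  - ticket 5 (Memory leak): agent_id=2 -> matches Julia
  - ticket 6 (Slow page load): agent_id=NULL, no match -> dropped
So 2 of 6 rows are dropped.

SQL:
SELECT a.title, b.name AS agent
FROM tickets a
INNER JOIN agents b ON a.agent_id = b.id

Result:
title          | agent
---------------+------
Race condition | Mia  
Bad redirect   | Julia
Export error   | Julia
Memory leak    | Julia


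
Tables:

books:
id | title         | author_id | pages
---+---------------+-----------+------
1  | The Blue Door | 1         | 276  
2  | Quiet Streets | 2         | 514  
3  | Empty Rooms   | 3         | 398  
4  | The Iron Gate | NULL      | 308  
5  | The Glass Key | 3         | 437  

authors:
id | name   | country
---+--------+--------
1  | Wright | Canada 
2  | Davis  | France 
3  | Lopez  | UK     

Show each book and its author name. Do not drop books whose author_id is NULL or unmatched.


LEFT JOIN keeps every row from books (the left table); where author_id has no match in authors, the author columns become NULL. Walk through each book:
  - book 1 (The Blue Door): author_id=1 -> matches Wright
  - book 2 (Quiet Streets): author_id=2 -> matches Davis
  - book 3 (Empty Rooms): author_id=3 -> matches Lopez
  - book 4 (The Iron Gate): author_id=NULL, no match -> kept with NULL
  - book 5 (The Glass Key): author_id=3 -> matches Lopez
All 5 rows appear; 1 has NULL author.

SQL:
SELECT a.title, b.name AS author
FROM books a
LEFT JOIN authors b ON a.author_id = b.id

Result:
title         | author
--------------+-------
The Blue Door | Wright
Quiet Streets | Davis 
Empty Rooms   | Lopez 
The Iron Gate | NULL  
The Glass Key | Lopez 


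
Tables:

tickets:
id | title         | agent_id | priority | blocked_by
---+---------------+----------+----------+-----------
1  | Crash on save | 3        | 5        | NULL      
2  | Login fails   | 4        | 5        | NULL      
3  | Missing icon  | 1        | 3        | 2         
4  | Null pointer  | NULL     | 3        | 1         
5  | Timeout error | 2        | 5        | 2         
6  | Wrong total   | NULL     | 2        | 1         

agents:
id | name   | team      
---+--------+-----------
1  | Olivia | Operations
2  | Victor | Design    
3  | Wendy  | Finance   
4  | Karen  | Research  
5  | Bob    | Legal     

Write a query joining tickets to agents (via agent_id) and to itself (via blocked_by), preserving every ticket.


Two LEFT JOINs from the same base table tickets: one to agents via agent_id, one to tickets itself via blocked_by. Both are LEFT so every ticket is preserved.
Match against agents:
  - ticket 1 (Crash on save): agent_id=3 -> matches Wendy
  - ticket 2 (Login fails): agent_id=4 -> matches Karen
  - ticket 3 (Missing icon): agent_id=1 -> matches Olivia
  - ticket 4 (Null pointer): agent_id=NULL, no match -> kept with NULL
  - ticket 5 (Timeout error): agent_id=2 -> matches Victor
  - ticket 6 (Wrong total): agent_id=NULL, no match -> kept with NULL
Match against tickets (self):
  - ticket 1 (Crash on save): blocked_by=NULL -> NULL
  - ticket 2 (Login fails): blocked_by=NULL -> NULL
  - ticket 3 (Missing icon): blocked_by=2 -> Login fails
  - ticket 4 (Null pointer): blocked_by=1 -> Crash on save
  - ticket 5 (Timeout error): blocked_by=2 -> Login fails
  - ticket 6 (Wrong total): blocked_by=1 -> Crash on save

SQL:
SELECT a.title, b.name AS agent, c.title AS blocked_by
FROM tickets a
LEFT JOIN agents b ON a.agent_id = b.id
LEFT JOIN tickets c ON a.blocked_by = c.id

Result:
title         | agent  | blocked_by   
--------------+--------+--------------
Crash on save | Wendy  | NULL         
Login fails   | Karen  | NULL         
Missing icon  | Olivia | Login fails  
Null pointer  | NULL   | Crash on save
Timeout error | Victor | Login fails  
Wrong total   | NULL   | Crash on save


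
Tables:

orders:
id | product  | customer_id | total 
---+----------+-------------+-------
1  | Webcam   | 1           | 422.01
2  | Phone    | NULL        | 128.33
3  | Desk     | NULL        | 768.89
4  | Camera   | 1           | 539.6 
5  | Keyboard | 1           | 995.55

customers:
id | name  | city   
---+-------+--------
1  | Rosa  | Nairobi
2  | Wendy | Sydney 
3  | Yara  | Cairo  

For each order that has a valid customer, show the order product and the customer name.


INNER JOIN keeps only orders rows whose customer_id matches an id in customers. Walk through each order:
  - order 1 (Webcam): customer_id=1 -> matches Rosa
  - order 2 (Phone): customer_id=NULL, no match -> dropped
  - order 3 (Desk): customer_id=NULL, no match -> dropped
  - order 4 (Camera): customer_id=1 -> matches Rosa
  - order 5 (Keyboard): customer_id=1 -> matches Rosa
So 2 of 5 rows are dropped.

SQL:
SELECT a.product, b.name AS customer
FROM orders a
INNER JOIN customers b ON a.customer_id = b.id

Result:
product  | customer
---------+---------
Webcam   | Rosa    
Camera   | Rosa    
Keyboard | Rosa    


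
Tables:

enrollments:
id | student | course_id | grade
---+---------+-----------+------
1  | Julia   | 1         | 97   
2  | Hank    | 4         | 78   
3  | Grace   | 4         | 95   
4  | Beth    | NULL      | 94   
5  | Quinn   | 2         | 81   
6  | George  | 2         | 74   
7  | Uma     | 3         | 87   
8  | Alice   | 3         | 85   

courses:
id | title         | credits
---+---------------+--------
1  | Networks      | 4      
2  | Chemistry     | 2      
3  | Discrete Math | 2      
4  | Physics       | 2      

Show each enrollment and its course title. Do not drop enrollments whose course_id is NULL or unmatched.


LEFT JOIN keeps every row from enrollments (the left table); where course_id has no match in courses, the course columns become NULL. Walk through each enrollment:
  - enrollment 1 (Julia): course_id=1 -> matches Networks
  - enrollment 2 (Hank): course_id=4 -> matches Physics
  - enrollment 3 (Grace): course_id=4 -> matches Physics
  - enrollment 4 (Beth): course_id=NULL, no match -> kept with NULL
  - enrollment 5 (Quinn): course_id=2 -> matches Chemistry
  - enrollment 6 (George): course_id=2 -> matches Chemistry
  - enrollment 7 (Uma): course_id=3 -> matches Discrete Math
  - enrollment 8 (Alice): course_id=3 -> matches Discrete Math
All 8 rows appear; 1 has NULL course.

SQL:
SELECT a.student, b.title AS course
FROM enrollments a
LEFT JOIN courses b ON a.course_id = b.id

Result:
student | course       
--------+--------------
Julia   | Networks     
Hank    | Physics      
Grace   | Physics      
Beth    | NULL         
Quinn   | Chemistry    
George  | Chemistry    
Uma     | Discrete Math
Alice   | Discrete Math


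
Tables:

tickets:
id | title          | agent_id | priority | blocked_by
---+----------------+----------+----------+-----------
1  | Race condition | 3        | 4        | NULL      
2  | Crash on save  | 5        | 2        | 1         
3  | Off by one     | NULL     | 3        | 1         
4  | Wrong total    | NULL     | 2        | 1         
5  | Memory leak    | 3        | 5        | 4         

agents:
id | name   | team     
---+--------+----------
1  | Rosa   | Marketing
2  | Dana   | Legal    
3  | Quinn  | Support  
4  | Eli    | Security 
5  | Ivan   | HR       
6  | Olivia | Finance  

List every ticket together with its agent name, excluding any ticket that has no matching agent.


INNER JOIN keeps only tickets rows whose agent_id matches an id in agents. Walk through each ticket:
  - ticket 1 (Race condition): agent_id=3 -> matches Quinn
  - ticket 2 (Crash on save): agent_id=5 -> matches Ivan
  - ticket 3 (Off by one): agent_id=NULL, no match -> dropped
  - ticket 4 (Wrong total): agent_id=NULL, no match -> dropped
  - ticket 5 (Memory leak): agent_id=3 -> matches Quinn
So 2 of 5 rows are dropped.

SQL:
SELECT a.title, b.name AS agent
FROM tickets a
INNER JOIN agents b ON a.agent_id = b.id

Result:
title          | agent
---------------+------
Race condition | Quinn
Crash on save  | Ivan 
Memory leak    | Quinn


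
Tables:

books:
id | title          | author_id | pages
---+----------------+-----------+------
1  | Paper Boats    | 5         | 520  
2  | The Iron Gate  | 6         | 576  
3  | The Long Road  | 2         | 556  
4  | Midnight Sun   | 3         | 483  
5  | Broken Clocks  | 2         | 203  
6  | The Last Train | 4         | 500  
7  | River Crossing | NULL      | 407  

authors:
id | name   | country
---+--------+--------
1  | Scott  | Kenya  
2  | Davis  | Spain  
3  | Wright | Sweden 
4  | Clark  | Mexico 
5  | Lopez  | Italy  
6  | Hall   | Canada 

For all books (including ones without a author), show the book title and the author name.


LEFT JOIN keeps every row from books (the left table); where author_id has no match in authors, the author columns become NULL. Walk through each book:
  - book 1 (Paper Boats): author_id=5 -> matches Lopez
  - book 2 (The Iron Gate): author_id=6 -> matches Hall
  - book 3 (The Long Road): author_id=2 -> matches Davis
  - book 4 (Midnight Sun): author_id=3 -> matches Wright
  - book 5 (Broken Clocks): author_id=2 -> matches Davis
  - book 6 (The Last Train): author_id=4 -> matches Clark
  - book 7 (River Crossing): author_id=NULL, no match -> kept with NULL
All 7 rows appear; 1 has NULL author.

SQL:
SELECT a.title, b.name AS author
FROM books a
LEFT JOIN authors b ON a.author_id = b.id

Result:
title          | author
---------------+-------
Paper Boats    | Lopez 
The Iron Gate  | Hall  
The Long Road  | Davis 
Midnight Sun   | Wright
Broken Clocks  | Davis 
The Last Train | Clark 
River Crossing | NULL  


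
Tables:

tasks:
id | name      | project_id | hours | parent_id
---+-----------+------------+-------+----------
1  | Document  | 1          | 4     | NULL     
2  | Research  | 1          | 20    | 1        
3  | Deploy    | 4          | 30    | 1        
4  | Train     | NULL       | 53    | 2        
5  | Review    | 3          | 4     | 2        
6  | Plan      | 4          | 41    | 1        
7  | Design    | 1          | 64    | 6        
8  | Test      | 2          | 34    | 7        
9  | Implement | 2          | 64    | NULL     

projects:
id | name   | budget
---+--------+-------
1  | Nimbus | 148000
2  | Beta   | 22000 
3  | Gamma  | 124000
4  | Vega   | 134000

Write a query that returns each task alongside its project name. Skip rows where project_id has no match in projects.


INNER JOIN keeps only tasks rows whose project_id matches an id in projects. Walk through each task:
  - task 1 (Document): project_id=1 -> matches Nimbus
  - task 2 (Research): project_id=1 -> matches Nimbus
  - task 3 (Deploy): project_id=4 -> matches Vega
  - task 4 (Train): project_id=NULL, no match -> dropped
  - task 5 (Review): project_id=3 -> matches Gamma
  - task 6 (Plan): project_id=4 -> matches Vega
  - task 7 (Design): project_id=1 -> matches Nimbus
  - task 8 (Test): project_id=2 -> matches Beta
  - task 9 (Implement): project_id=2 -> matches Beta
So 1 of 9 rows is dropped.

SQL:
SELECT a.name, b.name AS project
FROM tasks a
INNER JOIN projects b ON a.project_id = b.id

Result:
name      | project
----------+--------
Document  | Nimbus 
Research  | Nimbus 
Deploy    | Vega   
Review    | Gamma  
Plan      | Vega   
Design    | Nimbus 
Test      | Beta   
Implement | Beta   
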